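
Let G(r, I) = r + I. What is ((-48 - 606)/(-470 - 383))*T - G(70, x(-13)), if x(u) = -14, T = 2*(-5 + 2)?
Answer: -51692/853 ≈ -60.600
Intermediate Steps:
T = -6 (T = 2*(-3) = -6)
G(r, I) = I + r
((-48 - 606)/(-470 - 383))*T - G(70, x(-13)) = ((-48 - 606)/(-470 - 383))*(-6) - (-14 + 70) = -654/(-853)*(-6) - 1*56 = -654*(-1/853)*(-6) - 56 = (654/853)*(-6) - 56 = -3924/853 - 56 = -51692/853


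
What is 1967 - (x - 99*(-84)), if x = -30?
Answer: -6319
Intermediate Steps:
1967 - (x - 99*(-84)) = 1967 - (-30 - 99*(-84)) = 1967 - (-30 + 8316) = 1967 - 1*8286 = 1967 - 8286 = -6319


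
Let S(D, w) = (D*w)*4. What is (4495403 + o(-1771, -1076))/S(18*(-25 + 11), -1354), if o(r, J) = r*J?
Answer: 6400999/1364832 ≈ 4.6900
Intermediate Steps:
o(r, J) = J*r
S(D, w) = 4*D*w
(4495403 + o(-1771, -1076))/S(18*(-25 + 11), -1354) = (4495403 - 1076*(-1771))/((4*(18*(-25 + 11))*(-1354))) = (4495403 + 1905596)/((4*(18*(-14))*(-1354))) = 6400999/((4*(-252)*(-1354))) = 6400999/1364832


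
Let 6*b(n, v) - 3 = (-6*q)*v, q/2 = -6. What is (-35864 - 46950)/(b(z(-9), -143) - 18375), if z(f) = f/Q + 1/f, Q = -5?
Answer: 165628/40181 ≈ 4.1220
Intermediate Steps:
q = -12 (q = 2*(-6) = -12)
z(f) = 1/f - f/5 (z(f) = f/(-5) + 1/f = f*(-⅕) + 1/f = -f/5 + 1/f = 1/f - f/5)
b(n, v) = ½ + 12*v (b(n, v) = ½ + ((-6*(-12))*v)/6 = ½ + (72*v)/6 = ½ + 12*v)
(-35864 - 46950)/(b(z(-9), -143) - 18375) = (-35864 - 46950)/((½ + 12*(-143)) - 18375) = -82814/((½ - 1716) - 18375) = -82814/(-3431/2 - 18375) = -82814/(-40181/2) = -82814*(-2/40181) = 165628/40181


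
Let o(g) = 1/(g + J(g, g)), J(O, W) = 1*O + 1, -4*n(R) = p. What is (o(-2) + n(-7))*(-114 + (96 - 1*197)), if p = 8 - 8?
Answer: 215/3 ≈ 71.667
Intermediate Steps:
p = 0
n(R) = 0 (n(R) = -¼*0 = 0)
J(O, W) = 1 + O (J(O, W) = O + 1 = 1 + O)
o(g) = 1/(1 + 2*g) (o(g) = 1/(g + (1 + g)) = 1/(1 + 2*g))
(o(-2) + n(-7))*(-114 + (96 - 1*197)) = (1/(1 + 2*(-2)) + 0)*(-114 + (96 - 1*197)) = (1/(1 - 4) + 0)*(-114 + (96 - 197)) = (1/(-3) + 0)*(-114 - 101) = (-⅓ + 0)*(-215) = -⅓*(-215) = 215/3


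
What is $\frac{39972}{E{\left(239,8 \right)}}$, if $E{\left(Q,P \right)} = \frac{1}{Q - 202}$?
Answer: $1478964$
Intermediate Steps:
$E{\left(Q,P \right)} = \frac{1}{-202 + Q}$
$\frac{39972}{E{\left(239,8 \right)}} = \frac{39972}{\frac{1}{-202 + 239}} = \frac{39972}{\frac{1}{37}} = 39972 \frac{1}{\frac{1}{37}} = 39972 \cdot 37 = 1478964$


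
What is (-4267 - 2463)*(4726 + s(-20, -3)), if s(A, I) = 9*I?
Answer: -31624270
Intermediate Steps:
(-4267 - 2463)*(4726 + s(-20, -3)) = (-4267 - 2463)*(4726 + 9*(-3)) = -6730*(4726 - 27) = -6730*4699 = -31624270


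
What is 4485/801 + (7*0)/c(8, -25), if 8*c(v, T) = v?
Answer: 1495/267 ≈ 5.5993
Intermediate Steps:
c(v, T) = v/8
4485/801 + (7*0)/c(8, -25) = 4485/801 + (7*0)/(((1/8)*8)) = 4485*(1/801) + 0/1 = 1495/267 + 0*1 = 1495/267 + 0 = 1495/267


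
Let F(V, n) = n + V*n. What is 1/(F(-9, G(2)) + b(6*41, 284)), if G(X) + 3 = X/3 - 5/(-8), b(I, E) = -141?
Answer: -3/382 ≈ -0.0078534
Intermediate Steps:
G(X) = -19/8 + X/3 (G(X) = -3 + (X/3 - 5/(-8)) = -3 + (X*(⅓) - 5*(-⅛)) = -3 + (X/3 + 5/8) = -3 + (5/8 + X/3) = -19/8 + X/3)
1/(F(-9, G(2)) + b(6*41, 284)) = 1/((-19/8 + (⅓)*2)*(1 - 9) - 141) = 1/((-19/8 + ⅔)*(-8) - 141) = 1/(-41/24*(-8) - 141) = 1/(41/3 - 141) = 1/(-382/3) = -3/382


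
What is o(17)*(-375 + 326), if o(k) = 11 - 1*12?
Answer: 49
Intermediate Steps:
o(k) = -1 (o(k) = 11 - 12 = -1)
o(17)*(-375 + 326) = -(-375 + 326) = -1*(-49) = 49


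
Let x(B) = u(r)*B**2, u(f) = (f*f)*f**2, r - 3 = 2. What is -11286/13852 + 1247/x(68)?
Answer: -8149816639/10008070000 ≈ -0.81432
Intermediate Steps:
r = 5 (r = 3 + 2 = 5)
u(f) = f**4 (u(f) = f**2*f**2 = f**4)
x(B) = 625*B**2 (x(B) = 5**4*B**2 = 625*B**2)
-11286/13852 + 1247/x(68) = -11286/13852 + 1247/((625*68**2)) = -11286*1/13852 + 1247/((625*4624)) = -5643/6926 + 1247/2890000 = -8149816639/10008070000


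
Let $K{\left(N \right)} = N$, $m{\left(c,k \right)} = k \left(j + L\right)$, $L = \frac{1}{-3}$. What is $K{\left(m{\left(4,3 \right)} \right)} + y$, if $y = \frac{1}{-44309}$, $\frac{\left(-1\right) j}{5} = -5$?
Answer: $\frac{3278865}{44309} \approx 74.0$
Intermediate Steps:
$j = 25$ ($j = \left(-5\right) \left(-5\right) = 25$)
$L = - \frac{1}{3} \approx -0.33333$
$m{\left(c,k \right)} = \frac{74 k}{3}$ ($m{\left(c,k \right)} = k \left(25 - \frac{1}{3}\right) = k \frac{74}{3} = \frac{74 k}{3}$)
$y = - \frac{1}{44309} \approx -2.2569 \cdot 10^{-5}$
$K{\left(m{\left(4,3 \right)} \right)} + y = \frac{74}{3} \cdot 3 - \frac{1}{44309} = 74 - \frac{1}{44309} = \frac{3278865}{44309}$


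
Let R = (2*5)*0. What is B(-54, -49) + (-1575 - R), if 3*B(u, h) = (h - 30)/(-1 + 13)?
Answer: -56779/36 ≈ -1577.2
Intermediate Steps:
R = 0 (R = 10*0 = 0)
B(u, h) = -⅚ + h/36 (B(u, h) = ((h - 30)/(-1 + 13))/3 = ((-30 + h)/12)/3 = ((-30 + h)*(1/12))/3 = (-5/2 + h/12)/3 = -⅚ + h/36)
B(-54, -49) + (-1575 - R) = (-⅚ + (1/36)*(-49)) + (-1575 - 1*0) = (-⅚ - 49/36) + (-1575 + 0) = -79/36 - 1575 = -56779/36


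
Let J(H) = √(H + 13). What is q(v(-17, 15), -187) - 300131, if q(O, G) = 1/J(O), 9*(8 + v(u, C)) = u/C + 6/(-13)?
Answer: -300131 + 3*√195/92 ≈ -3.0013e+5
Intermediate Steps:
J(H) = √(13 + H)
v(u, C) = -314/39 + u/(9*C) (v(u, C) = -8 + (u/C + 6/(-13))/9 = -8 + (u/C + 6*(-1/13))/9 = -8 + (u/C - 6/13)/9 = -8 + (-6/13 + u/C)/9 = -8 + (-2/39 + u/(9*C)) = -314/39 + u/(9*C))
q(O, G) = (13 + O)^(-½) (q(O, G) = 1/(√(13 + O)) = (13 + O)^(-½))
q(v(-17, 15), -187) - 300131 = (13 + (-314/39 + (⅑)*(-17)/15))^(-½) - 300131 = (13 + (-314/39 + (⅑)*(-17)*(1/15)))^(-½) - 300131 = (13 + (-314/39 - 17/135))^(-½) - 300131 = (13 - 14351/1755)^(-½) - 300131 = (8464/1755)^(-½) - 300131 = 3*√195/92 - 300131 = -300131 + 3*√195/92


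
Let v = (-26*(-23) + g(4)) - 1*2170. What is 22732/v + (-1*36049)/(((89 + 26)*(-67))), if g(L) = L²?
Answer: -29764454/2997245 ≈ -9.9306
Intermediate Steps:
v = -1556 (v = (-26*(-23) + 4²) - 1*2170 = (598 + 16) - 2170 = 614 - 2170 = -1556)
22732/v + (-1*36049)/(((89 + 26)*(-67))) = 22732/(-1556) + (-1*36049)/(((89 + 26)*(-67))) = 22732*(-1/1556) - 36049/(115*(-67)) = -5683/389 - 36049/(-7705) = -5683/389 - 36049*(-1/7705) = -5683/389 + 36049/7705 = -29764454/2997245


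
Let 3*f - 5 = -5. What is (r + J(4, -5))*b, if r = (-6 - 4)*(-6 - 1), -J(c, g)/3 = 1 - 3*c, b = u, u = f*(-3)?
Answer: 0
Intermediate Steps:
f = 0 (f = 5/3 + (⅓)*(-5) = 5/3 - 5/3 = 0)
u = 0 (u = 0*(-3) = 0)
b = 0
J(c, g) = -3 + 9*c (J(c, g) = -3*(1 - 3*c) = -3 + 9*c)
r = 70 (r = -10*(-7) = 70)
(r + J(4, -5))*b = (70 + (-3 + 9*4))*0 = (70 + (-3 + 36))*0 = (70 + 33)*0 = 103*0 = 0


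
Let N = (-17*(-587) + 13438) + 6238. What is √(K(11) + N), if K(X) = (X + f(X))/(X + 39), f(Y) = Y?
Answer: √741386/5 ≈ 172.21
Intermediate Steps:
K(X) = 2*X/(39 + X) (K(X) = (X + X)/(X + 39) = (2*X)/(39 + X) = 2*X/(39 + X))
N = 29655 (N = (9979 + 13438) + 6238 = 23417 + 6238 = 29655)
√(K(11) + N) = √(2*11/(39 + 11) + 29655) = √(2*11/50 + 29655) = √(2*11*(1/50) + 29655) = √(11/25 + 29655) = √(741386/25) = √741386/5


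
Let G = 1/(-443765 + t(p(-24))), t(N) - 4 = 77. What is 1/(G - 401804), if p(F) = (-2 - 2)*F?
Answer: -443684/178274005937 ≈ -2.4888e-6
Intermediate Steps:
p(F) = -4*F
t(N) = 81 (t(N) = 4 + 77 = 81)
G = -1/443684 (G = 1/(-443765 + 81) = 1/(-443684) = -1/443684 ≈ -2.2539e-6)
1/(G - 401804) = 1/(-1/443684 - 401804) = 1/(-178274005937/443684) = -443684/178274005937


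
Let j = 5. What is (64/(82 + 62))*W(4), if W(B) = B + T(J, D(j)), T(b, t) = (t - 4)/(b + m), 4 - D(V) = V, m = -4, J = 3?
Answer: 4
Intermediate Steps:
D(V) = 4 - V
T(b, t) = (-4 + t)/(-4 + b) (T(b, t) = (t - 4)/(b - 4) = (-4 + t)/(-4 + b))
W(B) = 5 + B (W(B) = B + (-4 + (4 - 1*5))/(-4 + 3) = B + (-4 + (4 - 5))/(-1) = B - (-4 - 1) = B - 1*(-5) = B + 5 = 5 + B)
(64/(82 + 62))*W(4) = (64/(82 + 62))*(5 + 4) = (64/144)*9 = (64*(1/144))*9 = (4/9)*9 = 4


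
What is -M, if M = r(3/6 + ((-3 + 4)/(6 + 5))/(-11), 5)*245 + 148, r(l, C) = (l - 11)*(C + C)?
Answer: 3097267/121 ≈ 25597.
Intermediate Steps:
r(l, C) = 2*C*(-11 + l) (r(l, C) = (-11 + l)*(2*C) = 2*C*(-11 + l))
M = -3097267/121 (M = (2*5*(-11 + (3/6 + ((-3 + 4)/(6 + 5))/(-11))))*245 + 148 = (2*5*(-11 + (3*(⅙) + (1/11)*(-1/11))))*245 + 148 = (2*5*(-11 + (½ + (1*(1/11))*(-1/11))))*245 + 148 = (2*5*(-11 + (½ + (1/11)*(-1/11))))*245 + 148 = (2*5*(-11 + (½ - 1/121)))*245 + 148 = (2*5*(-11 + 119/242))*245 + 148 = (2*5*(-2543/242))*245 + 148 = -12715/121*245 + 148 = -3115175/121 + 148 = -3097267/121 ≈ -25597.)
-M = -1*(-3097267/121) = 3097267/121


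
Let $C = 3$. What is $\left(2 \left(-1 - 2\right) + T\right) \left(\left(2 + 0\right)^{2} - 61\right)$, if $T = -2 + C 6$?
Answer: $-570$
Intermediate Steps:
$T = 16$ ($T = -2 + 3 \cdot 6 = -2 + 18 = 16$)
$\left(2 \left(-1 - 2\right) + T\right) \left(\left(2 + 0\right)^{2} - 61\right) = \left(2 \left(-1 - 2\right) + 16\right) \left(\left(2 + 0\right)^{2} - 61\right) = \left(2 \left(-3\right) + 16\right) \left(2^{2} - 61\right) = \left(-6 + 16\right) \left(4 - 61\right) = 10 \left(-57\right) = -570$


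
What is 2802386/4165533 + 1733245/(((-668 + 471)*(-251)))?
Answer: 7358458825127/205973110251 ≈ 35.725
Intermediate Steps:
2802386/4165533 + 1733245/(((-668 + 471)*(-251))) = 2802386*(1/4165533) + 1733245/((-197*(-251))) = 2802386/4165533 + 1733245/49447 = 7358458825127/205973110251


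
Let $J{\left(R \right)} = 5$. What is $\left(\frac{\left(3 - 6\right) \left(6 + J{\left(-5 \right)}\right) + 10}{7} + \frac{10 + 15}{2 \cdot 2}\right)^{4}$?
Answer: $\frac{47458321}{614656} \approx 77.211$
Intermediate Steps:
$\left(\frac{\left(3 - 6\right) \left(6 + J{\left(-5 \right)}\right) + 10}{7} + \frac{10 + 15}{2 \cdot 2}\right)^{4} = \left(\frac{\left(3 - 6\right) \left(6 + 5\right) + 10}{7} + \frac{10 + 15}{2 \cdot 2}\right)^{4} = \left(\left(\left(-3\right) 11 + 10\right) \frac{1}{7} + \frac{25}{4}\right)^{4} = \left(\left(-33 + 10\right) \frac{1}{7} + 25 \cdot \frac{1}{4}\right)^{4} = \left(\left(-23\right) \frac{1}{7} + \frac{25}{4}\right)^{4} = \left(- \frac{23}{7} + \frac{25}{4}\right)^{4} = \left(\frac{83}{28}\right)^{4} = \frac{47458321}{614656}$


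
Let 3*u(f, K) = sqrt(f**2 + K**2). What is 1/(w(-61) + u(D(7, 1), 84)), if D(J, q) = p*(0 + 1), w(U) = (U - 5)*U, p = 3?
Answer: 4026/16207891 - sqrt(785)/16207891 ≈ 0.00024667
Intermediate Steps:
w(U) = U*(-5 + U) (w(U) = (-5 + U)*U = U*(-5 + U))
D(J, q) = 3 (D(J, q) = 3*(0 + 1) = 3*1 = 3)
u(f, K) = sqrt(K**2 + f**2)/3 (u(f, K) = sqrt(f**2 + K**2)/3 = sqrt(K**2 + f**2)/3)
1/(w(-61) + u(D(7, 1), 84)) = 1/(-61*(-5 - 61) + sqrt(84**2 + 3**2)/3) = 1/(-61*(-66) + sqrt(7056 + 9)/3) = 1/(4026 + sqrt(7065)/3) = 1/(4026 + (3*sqrt(785))/3) = 1/(4026 + sqrt(785))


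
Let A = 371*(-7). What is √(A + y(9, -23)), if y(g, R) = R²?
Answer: 2*I*√517 ≈ 45.475*I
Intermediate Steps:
A = -2597
√(A + y(9, -23)) = √(-2597 + (-23)²) = √(-2597 + 529) = √(-2068) = 2*I*√517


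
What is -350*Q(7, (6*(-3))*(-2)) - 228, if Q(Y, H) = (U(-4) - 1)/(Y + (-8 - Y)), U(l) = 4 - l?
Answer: 313/4 ≈ 78.250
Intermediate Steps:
Q(Y, H) = -7/8 (Q(Y, H) = ((4 - 1*(-4)) - 1)/(Y + (-8 - Y)) = ((4 + 4) - 1)/(-8) = (8 - 1)*(-⅛) = 7*(-⅛) = -7/8)
-350*Q(7, (6*(-3))*(-2)) - 228 = -350*(-7/8) - 228 = 1225/4 - 228 = 313/4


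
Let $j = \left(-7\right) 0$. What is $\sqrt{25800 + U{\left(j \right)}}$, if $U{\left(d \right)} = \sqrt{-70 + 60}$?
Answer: $\sqrt{25800 + i \sqrt{10}} \approx 160.62 + 0.0098 i$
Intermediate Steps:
$j = 0$
$U{\left(d \right)} = i \sqrt{10}$ ($U{\left(d \right)} = \sqrt{-10} = i \sqrt{10}$)
$\sqrt{25800 + U{\left(j \right)}} = \sqrt{25800 + i \sqrt{10}}$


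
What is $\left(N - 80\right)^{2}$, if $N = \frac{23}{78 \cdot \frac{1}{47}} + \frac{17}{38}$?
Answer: $\frac{2369645041}{549081} \approx 4315.7$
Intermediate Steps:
$N = \frac{10601}{741}$ ($N = \frac{23}{78 \cdot \frac{1}{47}} + 17 \cdot \frac{1}{38} = \frac{23}{\frac{78}{47}} + \frac{17}{38} = 23 \cdot \frac{47}{78} + \frac{17}{38} = \frac{1081}{78} + \frac{17}{38} = \frac{10601}{741} \approx 14.306$)
$\left(N - 80\right)^{2} = \left(\frac{10601}{741} - 80\right)^{2} = \left(- \frac{48679}{741}\right)^{2} = \frac{2369645041}{549081}$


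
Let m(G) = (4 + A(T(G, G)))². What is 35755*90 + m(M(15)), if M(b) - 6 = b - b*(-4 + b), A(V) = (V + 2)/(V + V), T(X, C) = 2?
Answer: 3217975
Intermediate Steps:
A(V) = (2 + V)/(2*V) (A(V) = (2 + V)/((2*V)) = (2 + V)*(1/(2*V)) = (2 + V)/(2*V))
M(b) = 6 + b - b*(-4 + b) (M(b) = 6 + (b - b*(-4 + b)) = 6 + b - b*(-4 + b))
m(G) = 25 (m(G) = (4 + (½)*(2 + 2)/2)² = (4 + (½)*(½)*4)² = (4 + 1)² = 5² = 25)
35755*90 + m(M(15)) = 35755*90 + 25 = 3217950 + 25 = 3217975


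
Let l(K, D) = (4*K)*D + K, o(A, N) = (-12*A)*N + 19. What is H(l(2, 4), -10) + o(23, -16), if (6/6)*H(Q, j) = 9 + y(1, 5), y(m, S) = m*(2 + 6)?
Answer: 4452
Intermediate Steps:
o(A, N) = 19 - 12*A*N (o(A, N) = -12*A*N + 19 = 19 - 12*A*N)
y(m, S) = 8*m (y(m, S) = m*8 = 8*m)
l(K, D) = K + 4*D*K (l(K, D) = 4*D*K + K = K + 4*D*K)
H(Q, j) = 17 (H(Q, j) = 9 + 8*1 = 9 + 8 = 17)
H(l(2, 4), -10) + o(23, -16) = 17 + (19 - 12*23*(-16)) = 17 + (19 + 4416) = 17 + 4435 = 4452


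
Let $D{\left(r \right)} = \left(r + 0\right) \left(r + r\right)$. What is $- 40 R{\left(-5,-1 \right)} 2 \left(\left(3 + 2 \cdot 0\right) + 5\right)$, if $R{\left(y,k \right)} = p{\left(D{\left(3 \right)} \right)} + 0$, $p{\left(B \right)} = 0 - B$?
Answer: $11520$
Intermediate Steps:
$D{\left(r \right)} = 2 r^{2}$ ($D{\left(r \right)} = r 2 r = 2 r^{2}$)
$p{\left(B \right)} = - B$
$R{\left(y,k \right)} = -18$ ($R{\left(y,k \right)} = - 2 \cdot 3^{2} + 0 = - 2 \cdot 9 + 0 = \left(-1\right) 18 + 0 = -18 + 0 = -18$)
$- 40 R{\left(-5,-1 \right)} 2 \left(\left(3 + 2 \cdot 0\right) + 5\right) = - 40 \left(-18\right) 2 \left(\left(3 + 2 \cdot 0\right) + 5\right) = - 40 \left(- 36 \left(\left(3 + 0\right) + 5\right)\right) = - 40 \left(- 36 \left(3 + 5\right)\right) = - 40 \left(\left(-36\right) 8\right) = \left(-40\right) \left(-288\right) = 11520$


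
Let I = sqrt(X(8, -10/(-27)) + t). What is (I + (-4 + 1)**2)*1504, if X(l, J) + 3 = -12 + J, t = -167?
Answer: 13536 + 3008*I*sqrt(3678)/9 ≈ 13536.0 + 20269.0*I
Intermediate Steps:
X(l, J) = -15 + J (X(l, J) = -3 + (-12 + J) = -15 + J)
I = 2*I*sqrt(3678)/9 (I = sqrt((-15 - 10/(-27)) - 167) = sqrt((-15 - 10*(-1/27)) - 167) = sqrt((-15 + 10/27) - 167) = sqrt(-395/27 - 167) = sqrt(-4904/27) = 2*I*sqrt(3678)/9 ≈ 13.477*I)
(I + (-4 + 1)**2)*1504 = (2*I*sqrt(3678)/9 + (-4 + 1)**2)*1504 = (2*I*sqrt(3678)/9 + (-3)**2)*1504 = (2*I*sqrt(3678)/9 + 9)*1504 = (9 + 2*I*sqrt(3678)/9)*1504 = 13536 + 3008*I*sqrt(3678)/9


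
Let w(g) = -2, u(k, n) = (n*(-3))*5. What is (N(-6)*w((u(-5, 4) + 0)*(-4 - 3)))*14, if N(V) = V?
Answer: 168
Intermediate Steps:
u(k, n) = -15*n (u(k, n) = -3*n*5 = -15*n)
(N(-6)*w((u(-5, 4) + 0)*(-4 - 3)))*14 = -6*(-2)*14 = 12*14 = 168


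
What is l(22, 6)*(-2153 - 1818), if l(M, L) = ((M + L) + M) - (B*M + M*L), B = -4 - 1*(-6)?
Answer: 500346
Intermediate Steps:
B = 2 (B = -4 + 6 = 2)
l(M, L) = L - L*M (l(M, L) = ((M + L) + M) - (2*M + M*L) = ((L + M) + M) - (2*M + L*M) = (L + 2*M) + (-2*M - L*M) = L - L*M)
l(22, 6)*(-2153 - 1818) = (6*(1 - 1*22))*(-2153 - 1818) = (6*(1 - 22))*(-3971) = (6*(-21))*(-3971) = -126*(-3971) = 500346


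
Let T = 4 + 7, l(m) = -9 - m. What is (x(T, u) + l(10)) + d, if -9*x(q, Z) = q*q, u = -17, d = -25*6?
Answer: -1642/9 ≈ -182.44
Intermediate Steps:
d = -150
T = 11
x(q, Z) = -q²/9 (x(q, Z) = -q*q/9 = -q²/9)
(x(T, u) + l(10)) + d = (-⅑*11² + (-9 - 1*10)) - 150 = (-⅑*121 + (-9 - 10)) - 150 = (-121/9 - 19) - 150 = -292/9 - 150 = -1642/9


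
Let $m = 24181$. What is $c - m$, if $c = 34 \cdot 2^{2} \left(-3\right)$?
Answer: $-24589$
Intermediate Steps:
$c = -408$ ($c = 34 \cdot 4 \left(-3\right) = 136 \left(-3\right) = -408$)
$c - m = -408 - 24181 = -24589$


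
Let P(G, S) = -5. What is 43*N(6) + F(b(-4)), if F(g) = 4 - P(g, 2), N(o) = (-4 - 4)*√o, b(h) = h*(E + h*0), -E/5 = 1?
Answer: 9 - 344*√6 ≈ -833.62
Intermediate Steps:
E = -5 (E = -5*1 = -5)
b(h) = -5*h (b(h) = h*(-5 + h*0) = h*(-5 + 0) = h*(-5) = -5*h)
N(o) = -8*√o
F(g) = 9 (F(g) = 4 - 1*(-5) = 4 + 5 = 9)
43*N(6) + F(b(-4)) = 43*(-8*√6) + 9 = -344*√6 + 9 = 9 - 344*√6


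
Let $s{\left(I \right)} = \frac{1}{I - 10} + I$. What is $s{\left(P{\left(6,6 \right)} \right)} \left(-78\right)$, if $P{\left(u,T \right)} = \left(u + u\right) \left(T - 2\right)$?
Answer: $- \frac{71175}{19} \approx -3746.1$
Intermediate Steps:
$P{\left(u,T \right)} = 2 u \left(-2 + T\right)$
$s{\left(I \right)} = I + \frac{1}{-10 + I}$ ($s{\left(I \right)} = \frac{1}{-10 + I} + I = I + \frac{1}{-10 + I}$)
$s{\left(P{\left(6,6 \right)} \right)} \left(-78\right) = \frac{1 + \left(2 \cdot 6 \left(-2 + 6\right)\right)^{2} - 10 \cdot 2 \cdot 6 \left(-2 + 6\right)}{-10 + 2 \cdot 6 \left(-2 + 6\right)} \left(-78\right) = \frac{1 + \left(2 \cdot 6 \cdot 4\right)^{2} - 10 \cdot 2 \cdot 6 \cdot 4}{-10 + 2 \cdot 6 \cdot 4} \left(-78\right) = \frac{1 + 48^{2} - 480}{-10 + 48} \left(-78\right) = \frac{1 + 2304 - 480}{38} \left(-78\right) = \frac{1}{38} \cdot 1825 \left(-78\right) = \frac{1825}{38} \left(-78\right) = - \frac{71175}{19}$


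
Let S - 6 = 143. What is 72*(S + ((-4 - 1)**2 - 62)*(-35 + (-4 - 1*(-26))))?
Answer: 45360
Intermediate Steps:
S = 149 (S = 6 + 143 = 149)
72*(S + ((-4 - 1)**2 - 62)*(-35 + (-4 - 1*(-26)))) = 72*(149 + ((-4 - 1)**2 - 62)*(-35 + (-4 - 1*(-26)))) = 72*(149 + ((-5)**2 - 62)*(-35 + (-4 + 26))) = 72*(149 + (25 - 62)*(-35 + 22)) = 72*(149 - 37*(-13)) = 72*(149 + 481) = 72*630 = 45360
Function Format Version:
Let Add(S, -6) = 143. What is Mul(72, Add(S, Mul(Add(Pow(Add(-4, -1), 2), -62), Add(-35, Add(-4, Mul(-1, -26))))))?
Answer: 45360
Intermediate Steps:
S = 149 (S = Add(6, 143) = 149)
Mul(72, Add(S, Mul(Add(Pow(Add(-4, -1), 2), -62), Add(-35, Add(-4, Mul(-1, -26)))))) = Mul(72, Add(149, Mul(Add(Pow(Add(-4, -1), 2), -62), Add(-35, Add(-4, Mul(-1, -26)))))) = Mul(72, Add(149, Mul(Add(Pow(-5, 2), -62), Add(-35, Add(-4, 26))))) = Mul(72, Add(149, Mul(Add(25, -62), Add(-35, 22)))) = Mul(72, Add(149, Mul(-37, -13))) = Mul(72, Add(149, 481)) = Mul(72, 630) = 45360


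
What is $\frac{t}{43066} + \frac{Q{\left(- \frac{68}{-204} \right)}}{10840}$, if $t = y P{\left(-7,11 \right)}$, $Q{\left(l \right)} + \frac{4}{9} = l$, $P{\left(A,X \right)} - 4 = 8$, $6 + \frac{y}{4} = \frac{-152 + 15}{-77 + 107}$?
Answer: $- \frac{24762749}{2100759480} \approx -0.011788$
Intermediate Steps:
$y = - \frac{634}{15}$ ($y = -24 + 4 \frac{-152 + 15}{-77 + 107} = -24 + 4 \left(- \frac{137}{30}\right) = -24 - \frac{274}{15} = - \frac{634}{15} \approx -42.267$)
$P{\left(A,X \right)} = 12$ ($P{\left(A,X \right)} = 4 + 8 = 12$)
$Q{\left(l \right)} = - \frac{4}{9} + l$
$t = - \frac{2536}{5}$ ($t = \left(- \frac{634}{15}\right) 12 = - \frac{2536}{5} \approx -507.2$)
$\frac{t}{43066} + \frac{Q{\left(- \frac{68}{-204} \right)}}{10840} = - \frac{2536}{5 \cdot 43066} + \frac{- \frac{4}{9} - \frac{68}{-204}}{10840} = \left(- \frac{2536}{5}\right) \frac{1}{43066} + \left(- \frac{4}{9} - - \frac{1}{3}\right) \frac{1}{10840} = - \frac{1268}{107665} + \left(- \frac{4}{9} + \frac{1}{3}\right) \frac{1}{10840} = - \frac{1268}{107665} - \frac{1}{97560} = - \frac{24762749}{2100759480}$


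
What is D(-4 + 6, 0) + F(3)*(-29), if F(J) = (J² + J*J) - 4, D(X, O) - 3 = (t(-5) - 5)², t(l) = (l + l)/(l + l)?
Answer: -387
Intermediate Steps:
t(l) = 1 (t(l) = (2*l)/((2*l)) = (2*l)*(1/(2*l)) = 1)
D(X, O) = 19 (D(X, O) = 3 + (1 - 5)² = 3 + (-4)² = 3 + 16 = 19)
F(J) = -4 + 2*J² (F(J) = (J² + J²) - 4 = 2*J² - 4 = -4 + 2*J²)
D(-4 + 6, 0) + F(3)*(-29) = 19 + (-4 + 2*3²)*(-29) = 19 + (-4 + 2*9)*(-29) = 19 + (-4 + 18)*(-29) = 19 + 14*(-29) = 19 - 406 = -387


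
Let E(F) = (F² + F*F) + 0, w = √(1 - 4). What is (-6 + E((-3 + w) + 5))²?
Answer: -176 - 64*I*√3 ≈ -176.0 - 110.85*I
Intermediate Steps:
w = I*√3 (w = √(-3) = I*√3 ≈ 1.732*I)
E(F) = 2*F² (E(F) = (F² + F²) + 0 = 2*F² + 0 = 2*F²)
(-6 + E((-3 + w) + 5))² = (-6 + 2*((-3 + I*√3) + 5)²)² = (-6 + 2*(2 + I*√3)²)²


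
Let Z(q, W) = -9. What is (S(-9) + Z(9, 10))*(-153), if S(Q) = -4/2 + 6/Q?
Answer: 1785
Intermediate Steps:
S(Q) = -2 + 6/Q (S(Q) = -4*1/2 + 6/Q = -2 + 6/Q)
(S(-9) + Z(9, 10))*(-153) = ((-2 + 6/(-9)) - 9)*(-153) = ((-2 + 6*(-1/9)) - 9)*(-153) = ((-2 - 2/3) - 9)*(-153) = (-8/3 - 9)*(-153) = -35/3*(-153) = 1785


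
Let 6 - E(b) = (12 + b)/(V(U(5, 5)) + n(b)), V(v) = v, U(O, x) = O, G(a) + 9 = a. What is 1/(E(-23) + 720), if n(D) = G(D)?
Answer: 27/19591 ≈ 0.0013782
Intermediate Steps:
G(a) = -9 + a
n(D) = -9 + D
E(b) = 6 - (12 + b)/(-4 + b) (E(b) = 6 - (12 + b)/(5 + (-9 + b)) = 6 - (12 + b)/(-4 + b))
1/(E(-23) + 720) = 1/((-36 + 5*(-23))/(-4 - 23) + 720) = 1/((-36 - 115)/(-27) + 720) = 1/(-1/27*(-151) + 720) = 1/(151/27 + 720) = 1/(19591/27) = 27/19591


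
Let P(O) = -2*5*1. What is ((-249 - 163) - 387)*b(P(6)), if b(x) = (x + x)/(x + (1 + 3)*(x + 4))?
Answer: -470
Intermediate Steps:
P(O) = -10 (P(O) = -10*1 = -10)
b(x) = 2*x/(16 + 5*x) (b(x) = (2*x)/(x + 4*(4 + x)) = (2*x)/(x + (16 + 4*x)) = (2*x)/(16 + 5*x) = 2*x/(16 + 5*x))
((-249 - 163) - 387)*b(P(6)) = ((-249 - 163) - 387)*(2*(-10)/(16 + 5*(-10))) = (-412 - 387)*(2*(-10)/(16 - 50)) = -1598*(-10)/(-34) = -1598*(-10)*(-1)/34 = -799*10/17 = -470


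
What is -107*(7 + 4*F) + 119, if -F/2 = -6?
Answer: -5766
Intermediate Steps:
F = 12 (F = -2*(-6) = 12)
-107*(7 + 4*F) + 119 = -107*(7 + 4*12) + 119 = -107*(7 + 48) + 119 = -107*55 + 119 = -5885 + 119 = -5766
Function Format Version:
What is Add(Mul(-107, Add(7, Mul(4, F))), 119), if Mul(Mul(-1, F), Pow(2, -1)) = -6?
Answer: -5766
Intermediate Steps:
F = 12 (F = Mul(-2, -6) = 12)
Add(Mul(-107, Add(7, Mul(4, F))), 119) = Add(Mul(-107, Add(7, Mul(4, 12))), 119) = Add(Mul(-107, Add(7, 48)), 119) = Add(Mul(-107, 55), 119) = Add(-5885, 119) = -5766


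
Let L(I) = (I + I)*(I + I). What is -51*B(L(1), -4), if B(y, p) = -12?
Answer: 612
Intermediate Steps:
L(I) = 4*I**2 (L(I) = (2*I)*(2*I) = 4*I**2)
-51*B(L(1), -4) = -51*(-12) = 612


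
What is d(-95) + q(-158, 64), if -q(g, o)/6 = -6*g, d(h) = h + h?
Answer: -5878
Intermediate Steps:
d(h) = 2*h
q(g, o) = 36*g (q(g, o) = -(-36)*g = 36*g)
d(-95) + q(-158, 64) = 2*(-95) + 36*(-158) = -190 - 5688 = -5878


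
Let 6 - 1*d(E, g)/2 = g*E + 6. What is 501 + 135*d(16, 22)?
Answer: -94539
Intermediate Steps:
d(E, g) = -2*E*g (d(E, g) = 12 - 2*(g*E + 6) = 12 - 2*(E*g + 6) = 12 - 2*(6 + E*g) = 12 + (-12 - 2*E*g) = -2*E*g)
501 + 135*d(16, 22) = 501 + 135*(-2*16*22) = 501 + 135*(-704) = 501 - 95040 = -94539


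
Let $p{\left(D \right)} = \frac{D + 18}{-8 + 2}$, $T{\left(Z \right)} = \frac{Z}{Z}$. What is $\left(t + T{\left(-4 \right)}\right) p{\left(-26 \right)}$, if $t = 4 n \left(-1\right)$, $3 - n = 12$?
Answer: $\frac{148}{3} \approx 49.333$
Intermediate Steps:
$n = -9$ ($n = 3 - 12 = -9$)
$T{\left(Z \right)} = 1$
$p{\left(D \right)} = -3 - \frac{D}{6}$ ($p{\left(D \right)} = \frac{18 + D}{-6} = \left(18 + D\right) \left(- \frac{1}{6}\right) = -3 - \frac{D}{6}$)
$t = 36$ ($t = 4 \left(-9\right) \left(-1\right) = \left(-36\right) \left(-1\right) = 36$)
$\left(t + T{\left(-4 \right)}\right) p{\left(-26 \right)} = \left(36 + 1\right) \left(-3 - - \frac{13}{3}\right) = 37 \left(-3 + \frac{13}{3}\right) = 37 \cdot \frac{4}{3} = \frac{148}{3}$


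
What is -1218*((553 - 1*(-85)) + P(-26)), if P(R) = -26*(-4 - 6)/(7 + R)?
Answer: -14447916/19 ≈ -7.6042e+5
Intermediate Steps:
P(R) = -26/(-7/10 - R/10) (P(R) = -26*(-10/(7 + R)) = -26/(-7/10 - R/10))
-1218*((553 - 1*(-85)) + P(-26)) = -1218*((553 - 1*(-85)) + 260/(7 - 26)) = -1218*((553 + 85) + 260/(-19)) = -1218*(638 + 260*(-1/19)) = -1218*(638 - 260/19) = -1218*11862/19 = -14447916/19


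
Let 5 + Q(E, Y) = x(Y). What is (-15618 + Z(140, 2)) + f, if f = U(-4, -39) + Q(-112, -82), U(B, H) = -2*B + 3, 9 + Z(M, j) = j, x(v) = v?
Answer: -15701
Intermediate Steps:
Z(M, j) = -9 + j
Q(E, Y) = -5 + Y
U(B, H) = 3 - 2*B
f = -76 (f = (3 - 2*(-4)) + (-5 - 82) = (3 + 8) - 87 = 11 - 87 = -76)
(-15618 + Z(140, 2)) + f = (-15618 + (-9 + 2)) - 76 = (-15618 - 7) - 76 = -15625 - 76 = -15701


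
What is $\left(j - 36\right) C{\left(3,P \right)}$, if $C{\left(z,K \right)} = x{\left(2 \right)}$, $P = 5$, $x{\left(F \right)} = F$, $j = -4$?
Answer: $-80$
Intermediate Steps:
$C{\left(z,K \right)} = 2$
$\left(j - 36\right) C{\left(3,P \right)} = \left(-4 - 36\right) 2 = \left(-40\right) 2 = -80$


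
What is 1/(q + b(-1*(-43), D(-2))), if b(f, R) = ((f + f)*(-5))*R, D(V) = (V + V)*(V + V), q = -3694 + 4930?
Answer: -1/5644 ≈ -0.00017718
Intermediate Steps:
q = 1236
D(V) = 4*V**2 (D(V) = (2*V)*(2*V) = 4*V**2)
b(f, R) = -10*R*f (b(f, R) = ((2*f)*(-5))*R = (-10*f)*R = -10*R*f)
1/(q + b(-1*(-43), D(-2))) = 1/(1236 - 10*4*(-2)**2*(-1*(-43))) = 1/(1236 - 10*4*4*43) = 1/(1236 - 10*16*43) = 1/(1236 - 6880) = 1/(-5644) = -1/5644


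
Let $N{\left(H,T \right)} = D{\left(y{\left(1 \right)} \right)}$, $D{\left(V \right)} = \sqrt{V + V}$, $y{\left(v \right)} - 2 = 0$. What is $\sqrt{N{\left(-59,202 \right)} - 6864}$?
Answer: $i \sqrt{6862} \approx 82.837 i$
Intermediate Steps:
$y{\left(v \right)} = 2$ ($y{\left(v \right)} = 2 + 0 = 2$)
$D{\left(V \right)} = \sqrt{2} \sqrt{V}$ ($D{\left(V \right)} = \sqrt{2 V} = \sqrt{2} \sqrt{V}$)
$N{\left(H,T \right)} = 2$ ($N{\left(H,T \right)} = \sqrt{2} \sqrt{2} = 2$)
$\sqrt{N{\left(-59,202 \right)} - 6864} = \sqrt{2 - 6864} = \sqrt{-6862} = i \sqrt{6862}$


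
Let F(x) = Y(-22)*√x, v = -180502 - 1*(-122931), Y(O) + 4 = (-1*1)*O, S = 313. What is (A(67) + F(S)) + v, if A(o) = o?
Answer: -57504 + 18*√313 ≈ -57186.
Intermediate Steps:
Y(O) = -4 - O (Y(O) = -4 + (-1*1)*O = -4 - O)
v = -57571 (v = -180502 + 122931 = -57571)
F(x) = 18*√x (F(x) = (-4 - 1*(-22))*√x = (-4 + 22)*√x = 18*√x)
(A(67) + F(S)) + v = (67 + 18*√313) - 57571 = -57504 + 18*√313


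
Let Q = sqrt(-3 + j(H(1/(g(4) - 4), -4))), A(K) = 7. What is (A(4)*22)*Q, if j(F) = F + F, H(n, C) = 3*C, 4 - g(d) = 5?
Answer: 462*I*sqrt(3) ≈ 800.21*I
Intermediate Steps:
g(d) = -1 (g(d) = 4 - 1*5 = 4 - 5 = -1)
j(F) = 2*F
Q = 3*I*sqrt(3) (Q = sqrt(-3 + 2*(3*(-4))) = sqrt(-3 + 2*(-12)) = sqrt(-3 - 24) = sqrt(-27) = 3*I*sqrt(3) ≈ 5.1962*I)
(A(4)*22)*Q = (7*22)*(3*I*sqrt(3)) = 154*(3*I*sqrt(3)) = 462*I*sqrt(3)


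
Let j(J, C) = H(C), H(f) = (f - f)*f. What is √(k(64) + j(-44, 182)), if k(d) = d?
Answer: 8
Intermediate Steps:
H(f) = 0 (H(f) = 0*f = 0)
j(J, C) = 0
√(k(64) + j(-44, 182)) = √(64 + 0) = √64 = 8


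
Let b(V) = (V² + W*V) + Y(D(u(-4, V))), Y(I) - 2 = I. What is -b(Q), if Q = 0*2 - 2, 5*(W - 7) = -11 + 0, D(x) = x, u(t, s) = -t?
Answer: -⅖ ≈ -0.40000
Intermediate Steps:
Y(I) = 2 + I
W = 24/5 (W = 7 + (-11 + 0)/5 = 7 + (⅕)*(-11) = 7 - 11/5 = 24/5 ≈ 4.8000)
Q = -2 (Q = 0 - 2 = -2)
b(V) = 6 + V² + 24*V/5 (b(V) = (V² + 24*V/5) + (2 - 1*(-4)) = (V² + 24*V/5) + (2 + 4) = (V² + 24*V/5) + 6 = 6 + V² + 24*V/5)
-b(Q) = -(6 + (-2)² + (24/5)*(-2)) = -(6 + 4 - 48/5) = -1*⅖ = -⅖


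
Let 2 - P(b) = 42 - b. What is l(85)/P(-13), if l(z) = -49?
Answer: 49/53 ≈ 0.92453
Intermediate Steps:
P(b) = -40 + b (P(b) = 2 - (42 - b) = 2 + (-42 + b) = -40 + b)
l(85)/P(-13) = -49/(-40 - 13) = -49/(-53) = -49*(-1/53) = 49/53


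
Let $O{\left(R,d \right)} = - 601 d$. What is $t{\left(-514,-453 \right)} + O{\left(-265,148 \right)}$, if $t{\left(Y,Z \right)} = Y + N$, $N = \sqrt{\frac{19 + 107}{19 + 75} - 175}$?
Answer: $-89462 + \frac{i \sqrt{383614}}{47} \approx -89462.0 + 13.178 i$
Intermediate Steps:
$N = \frac{i \sqrt{383614}}{47}$ ($N = \sqrt{\frac{126}{94} - 175} = \sqrt{126 \cdot \frac{1}{94} - 175} = \sqrt{\frac{63}{47} - 175} = \sqrt{- \frac{8162}{47}} = \frac{i \sqrt{383614}}{47} \approx 13.178 i$)
$t{\left(Y,Z \right)} = Y + \frac{i \sqrt{383614}}{47}$
$t{\left(-514,-453 \right)} + O{\left(-265,148 \right)} = \left(-514 + \frac{i \sqrt{383614}}{47}\right) - 88948 = -89462 + \frac{i \sqrt{383614}}{47}$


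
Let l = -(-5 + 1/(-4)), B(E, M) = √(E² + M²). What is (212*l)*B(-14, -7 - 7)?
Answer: 15582*√2 ≈ 22036.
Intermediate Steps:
l = 21/4 (l = -(-5 - ¼) = -1*(-21/4) = 21/4 ≈ 5.2500)
(212*l)*B(-14, -7 - 7) = (212*(21/4))*√((-14)² + (-7 - 7)²) = 1113*√(196 + (-14)²) = 1113*√(196 + 196) = 1113*√392 = 1113*(14*√2) = 15582*√2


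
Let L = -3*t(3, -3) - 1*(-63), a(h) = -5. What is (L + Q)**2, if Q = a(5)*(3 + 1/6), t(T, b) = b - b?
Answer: 80089/36 ≈ 2224.7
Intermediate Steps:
t(T, b) = 0
Q = -95/6 (Q = -5*(3 + 1/6) = -5*19/6 = -95/6 ≈ -15.833)
L = 63 (L = -3*0 - 1*(-63) = 0 + 63 = 63)
(L + Q)**2 = (63 - 95/6)**2 = (283/6)**2 = 80089/36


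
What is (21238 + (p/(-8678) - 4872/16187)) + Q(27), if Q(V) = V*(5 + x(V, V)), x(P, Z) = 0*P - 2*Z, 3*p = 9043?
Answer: 8392153892881/421412358 ≈ 19914.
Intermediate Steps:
p = 9043/3 (p = (⅓)*9043 = 9043/3 ≈ 3014.3)
x(P, Z) = -2*Z (x(P, Z) = 0 - 2*Z = -2*Z)
Q(V) = V*(5 - 2*V)
(21238 + (p/(-8678) - 4872/16187)) + Q(27) = (21238 + ((9043/3)/(-8678) - 4872/16187)) + 27*(5 - 2*27) = (21238 + ((9043/3)*(-1/8678) - 4872*1/16187)) + 27*(5 - 54) = (21238 + (-9043/26034 - 4872/16187)) + 27*(-49) = (21238 - 273216689/421412358) - 1323 = 8949682442515/421412358 - 1323 = 8392153892881/421412358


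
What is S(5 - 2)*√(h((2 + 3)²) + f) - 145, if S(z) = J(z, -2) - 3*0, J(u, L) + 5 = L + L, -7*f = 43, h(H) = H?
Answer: -145 - 18*√231/7 ≈ -184.08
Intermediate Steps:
f = -43/7 (f = -⅐*43 = -43/7 ≈ -6.1429)
J(u, L) = -5 + 2*L (J(u, L) = -5 + (L + L) = -5 + 2*L)
S(z) = -9 (S(z) = (-5 + 2*(-2)) - 3*0 = (-5 - 4) + 0 = -9 + 0 = -9)
S(5 - 2)*√(h((2 + 3)²) + f) - 145 = -9*√((2 + 3)² - 43/7) - 145 = -9*√(5² - 43/7) - 145 = -9*√(25 - 43/7) - 145 = -18*√231/7 - 145 = -145 - 18*√231/7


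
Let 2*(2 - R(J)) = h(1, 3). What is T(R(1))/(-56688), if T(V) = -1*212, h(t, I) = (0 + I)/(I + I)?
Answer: 53/14172 ≈ 0.0037398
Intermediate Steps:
h(t, I) = ½ (h(t, I) = I/((2*I)) = I*(1/(2*I)) = ½)
R(J) = 7/4 (R(J) = 2 - ½*½ = 2 - ¼ = 7/4)
T(V) = -212
T(R(1))/(-56688) = -212/(-56688) = -212*(-1/56688) = 53/14172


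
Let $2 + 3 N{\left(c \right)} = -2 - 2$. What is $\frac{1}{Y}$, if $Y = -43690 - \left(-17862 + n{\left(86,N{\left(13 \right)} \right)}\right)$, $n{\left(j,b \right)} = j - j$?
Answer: $- \frac{1}{25828} \approx -3.8718 \cdot 10^{-5}$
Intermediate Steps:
$N{\left(c \right)} = -2$ ($N{\left(c \right)} = - \frac{2}{3} + \frac{-2 - 2}{3} = - \frac{2}{3} + \frac{1}{3} \left(-4\right) = - \frac{2}{3} - \frac{4}{3} = -2$)
$n{\left(j,b \right)} = 0$
$Y = -25828$ ($Y = -43690 + \left(17862 - 0\right) = -43690 + \left(17862 + 0\right) = -43690 + 17862 = -25828$)
$\frac{1}{Y} = \frac{1}{-25828} = - \frac{1}{25828}$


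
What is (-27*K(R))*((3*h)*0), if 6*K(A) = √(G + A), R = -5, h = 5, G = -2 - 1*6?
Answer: 0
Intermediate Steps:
G = -8 (G = -2 - 6 = -8)
K(A) = √(-8 + A)/6
(-27*K(R))*((3*h)*0) = (-9*√(-8 - 5)/2)*((3*5)*0) = (-9*√(-13)/2)*(15*0) = -9*I*√13/2*0 = 0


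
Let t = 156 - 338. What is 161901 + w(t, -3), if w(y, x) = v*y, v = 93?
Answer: 144975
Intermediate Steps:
t = -182
w(y, x) = 93*y
161901 + w(t, -3) = 161901 + 93*(-182) = 161901 - 16926 = 144975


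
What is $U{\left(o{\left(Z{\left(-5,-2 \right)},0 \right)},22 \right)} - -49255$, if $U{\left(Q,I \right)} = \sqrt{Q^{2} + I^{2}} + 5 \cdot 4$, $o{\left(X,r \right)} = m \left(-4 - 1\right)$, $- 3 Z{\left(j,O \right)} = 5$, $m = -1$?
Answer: $49275 + \sqrt{509} \approx 49298.0$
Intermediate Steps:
$Z{\left(j,O \right)} = - \frac{5}{3}$ ($Z{\left(j,O \right)} = \left(- \frac{1}{3}\right) 5 = - \frac{5}{3}$)
$o{\left(X,r \right)} = 5$ ($o{\left(X,r \right)} = - (-4 - 1) = \left(-1\right) \left(-5\right) = 5$)
$U{\left(Q,I \right)} = 20 + \sqrt{I^{2} + Q^{2}}$ ($U{\left(Q,I \right)} = \sqrt{I^{2} + Q^{2}} + 20 = 20 + \sqrt{I^{2} + Q^{2}}$)
$U{\left(o{\left(Z{\left(-5,-2 \right)},0 \right)},22 \right)} - -49255 = \left(20 + \sqrt{22^{2} + 5^{2}}\right) - -49255 = \left(20 + \sqrt{484 + 25}\right) + 49255 = \left(20 + \sqrt{509}\right) + 49255 = 49275 + \sqrt{509}$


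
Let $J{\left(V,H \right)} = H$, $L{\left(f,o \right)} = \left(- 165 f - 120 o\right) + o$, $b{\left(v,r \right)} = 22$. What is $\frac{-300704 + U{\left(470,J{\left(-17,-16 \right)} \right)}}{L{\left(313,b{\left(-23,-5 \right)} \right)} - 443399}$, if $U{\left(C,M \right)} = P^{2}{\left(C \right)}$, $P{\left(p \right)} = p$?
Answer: $\frac{39902}{248831} \approx 0.16036$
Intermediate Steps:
$L{\left(f,o \right)} = - 165 f - 119 o$
$U{\left(C,M \right)} = C^{2}$
$\frac{-300704 + U{\left(470,J{\left(-17,-16 \right)} \right)}}{L{\left(313,b{\left(-23,-5 \right)} \right)} - 443399} = \frac{-300704 + 470^{2}}{\left(\left(-165\right) 313 - 2618\right) - 443399} = \frac{-300704 + 220900}{\left(-51645 - 2618\right) - 443399} = - \frac{79804}{-54263 - 443399} = - \frac{79804}{-497662} = \left(-79804\right) \left(- \frac{1}{497662}\right) = \frac{39902}{248831}$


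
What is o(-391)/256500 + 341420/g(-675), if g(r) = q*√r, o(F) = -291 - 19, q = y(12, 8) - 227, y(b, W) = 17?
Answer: -31/25650 + 34142*I*√3/945 ≈ -0.0012086 + 62.577*I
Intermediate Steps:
q = -210 (q = 17 - 227 = -210)
o(F) = -310
g(r) = -210*√r
o(-391)/256500 + 341420/g(-675) = -310/256500 + 341420/((-3150*I*√3)) = -310*1/256500 + 341420/((-3150*I*√3)) = -31/25650 + 341420/((-3150*I*√3)) = -31/25650 + 341420*(I*√3/9450) = -31/25650 + 34142*I*√3/945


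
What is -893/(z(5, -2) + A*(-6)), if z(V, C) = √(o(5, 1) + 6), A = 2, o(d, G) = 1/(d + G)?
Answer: 64296/827 + 893*√222/827 ≈ 93.835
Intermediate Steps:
o(d, G) = 1/(G + d)
z(V, C) = √222/6 (z(V, C) = √(1/(1 + 5) + 6) = √(1/6 + 6) = √(⅙ + 6) = √(37/6) = √222/6)
-893/(z(5, -2) + A*(-6)) = -893/(√222/6 + 2*(-6)) = -893/(√222/6 - 12) = -893/(-12 + √222/6)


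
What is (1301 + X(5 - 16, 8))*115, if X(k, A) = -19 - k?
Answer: 148695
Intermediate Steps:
(1301 + X(5 - 16, 8))*115 = (1301 + (-19 - (5 - 16)))*115 = (1301 + (-19 - 1*(-11)))*115 = (1301 + (-19 + 11))*115 = (1301 - 8)*115 = 1293*115 = 148695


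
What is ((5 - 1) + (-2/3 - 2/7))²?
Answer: 4096/441 ≈ 9.2880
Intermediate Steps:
((5 - 1) + (-2/3 - 2/7))² = (4 + (-2*⅓ - 2*⅐))² = (4 + (-⅔ - 2/7))² = (4 - 20/21)² = (64/21)² = 4096/441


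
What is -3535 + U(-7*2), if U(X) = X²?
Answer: -3339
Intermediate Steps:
-3535 + U(-7*2) = -3535 + (-7*2)² = -3535 + (-14)² = -3535 + 196 = -3339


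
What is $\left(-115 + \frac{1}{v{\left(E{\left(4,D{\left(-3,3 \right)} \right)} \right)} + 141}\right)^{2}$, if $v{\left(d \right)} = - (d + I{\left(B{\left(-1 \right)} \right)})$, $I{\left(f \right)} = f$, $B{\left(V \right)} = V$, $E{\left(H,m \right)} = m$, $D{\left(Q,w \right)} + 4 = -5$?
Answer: $\frac{301508496}{22801} \approx 13223.0$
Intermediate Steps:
$D{\left(Q,w \right)} = -9$ ($D{\left(Q,w \right)} = -4 - 5 = -9$)
$v{\left(d \right)} = 1 - d$ ($v{\left(d \right)} = - (d - 1) = - (-1 + d) = 1 - d$)
$\left(-115 + \frac{1}{v{\left(E{\left(4,D{\left(-3,3 \right)} \right)} \right)} + 141}\right)^{2} = \left(-115 + \frac{1}{\left(1 - -9\right) + 141}\right)^{2} = \left(-115 + \frac{1}{\left(1 + 9\right) + 141}\right)^{2} = \left(-115 + \frac{1}{10 + 141}\right)^{2} = \left(-115 + \frac{1}{151}\right)^{2} = \left(- \frac{17364}{151}\right)^{2} = \frac{301508496}{22801}$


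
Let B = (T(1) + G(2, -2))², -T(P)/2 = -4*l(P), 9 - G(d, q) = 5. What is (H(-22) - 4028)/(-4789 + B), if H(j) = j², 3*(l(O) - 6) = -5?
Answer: 31896/29645 ≈ 1.0759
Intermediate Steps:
l(O) = 13/3 (l(O) = 6 + (⅓)*(-5) = 6 - 5/3 = 13/3)
G(d, q) = 4 (G(d, q) = 9 - 1*5 = 9 - 5 = 4)
T(P) = 104/3 (T(P) = -(-8)*13/3 = -2*(-52/3) = 104/3)
B = 13456/9 (B = (104/3 + 4)² = (116/3)² = 13456/9 ≈ 1495.1)
(H(-22) - 4028)/(-4789 + B) = ((-22)² - 4028)/(-4789 + 13456/9) = (484 - 4028)/(-29645/9) = -3544*(-9/29645) = 31896/29645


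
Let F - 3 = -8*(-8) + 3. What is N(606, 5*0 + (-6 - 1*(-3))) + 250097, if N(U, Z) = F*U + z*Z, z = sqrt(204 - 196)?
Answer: 292517 - 6*sqrt(2) ≈ 2.9251e+5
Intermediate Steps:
F = 70 (F = 3 + (-8*(-8) + 3) = 3 + (64 + 3) = 3 + 67 = 70)
z = 2*sqrt(2) (z = sqrt(8) = 2*sqrt(2) ≈ 2.8284)
N(U, Z) = 70*U + 2*Z*sqrt(2) (N(U, Z) = 70*U + (2*sqrt(2))*Z = 70*U + 2*Z*sqrt(2))
N(606, 5*0 + (-6 - 1*(-3))) + 250097 = (70*606 + 2*(5*0 + (-6 - 1*(-3)))*sqrt(2)) + 250097 = (42420 + 2*(0 + (-6 + 3))*sqrt(2)) + 250097 = (42420 + 2*(0 - 3)*sqrt(2)) + 250097 = (42420 + 2*(-3)*sqrt(2)) + 250097 = (42420 - 6*sqrt(2)) + 250097 = 292517 - 6*sqrt(2)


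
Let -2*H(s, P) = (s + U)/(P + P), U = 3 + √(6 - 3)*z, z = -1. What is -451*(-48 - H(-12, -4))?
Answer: 342309/16 - 451*√3/16 ≈ 21346.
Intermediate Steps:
U = 3 - √3 (U = 3 + √(6 - 3)*(-1) = 3 + √3*(-1) = 3 - √3 ≈ 1.2680)
H(s, P) = -(3 + s - √3)/(4*P) (H(s, P) = -(s + (3 - √3))/(2*(P + P)) = -(3 + s - √3)/(2*(2*P)) = -(3 + s - √3)*1/(2*P)/2 = -(3 + s - √3)/(4*P))
-451*(-48 - H(-12, -4)) = -451*(-48 - (-3 + √3 - 1*(-12))/(4*(-4))) = -451*(-48 - (-1)*(-3 + √3 + 12)/(4*4)) = -451*(-48 - (-1)*(9 + √3)/(4*4)) = -451*(-48 - (-9/16 - √3/16)) = -451*(-48 + (9/16 + √3/16)) = -451*(-759/16 + √3/16) = 342309/16 - 451*√3/16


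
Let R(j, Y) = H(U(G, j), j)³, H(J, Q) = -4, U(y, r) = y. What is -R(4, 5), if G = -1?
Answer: 64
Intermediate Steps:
R(j, Y) = -64 (R(j, Y) = (-4)³ = -64)
-R(4, 5) = -1*(-64) = 64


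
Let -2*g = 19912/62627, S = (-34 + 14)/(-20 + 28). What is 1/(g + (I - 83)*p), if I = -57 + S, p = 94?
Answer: -62627/838898621 ≈ -7.4654e-5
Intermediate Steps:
S = -5/2 (S = -20/8 = -20*1/8 = -5/2 ≈ -2.5000)
g = -9956/62627 ≈ -0.15897
I = -119/2 (I = -57 - 5/2 = -119/2 ≈ -59.500)
1/(g + (I - 83)*p) = 1/(-9956/62627 + (-119/2 - 83)*94) = 1/(-9956/62627 - 285/2*94) = 1/(-9956/62627 - 13395) = 1/(-838898621/62627) = -62627/838898621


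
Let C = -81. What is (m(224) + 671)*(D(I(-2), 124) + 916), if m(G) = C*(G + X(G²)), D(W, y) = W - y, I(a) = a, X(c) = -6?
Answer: -13419730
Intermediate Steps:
m(G) = 486 - 81*G (m(G) = -81*(G - 6) = -81*(-6 + G) = 486 - 81*G)
(m(224) + 671)*(D(I(-2), 124) + 916) = ((486 - 81*224) + 671)*((-2 - 1*124) + 916) = ((486 - 18144) + 671)*((-2 - 124) + 916) = (-17658 + 671)*(-126 + 916) = -16987*790 = -13419730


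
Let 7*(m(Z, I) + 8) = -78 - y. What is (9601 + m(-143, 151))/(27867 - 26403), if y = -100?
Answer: 22391/3416 ≈ 6.5547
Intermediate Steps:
m(Z, I) = -34/7 (m(Z, I) = -8 + (-78 - 1*(-100))/7 = -8 + (-78 + 100)/7 = -8 + (⅐)*22 = -8 + 22/7 = -34/7)
(9601 + m(-143, 151))/(27867 - 26403) = (9601 - 34/7)/(27867 - 26403) = (67173/7)/1464 = (67173/7)*(1/1464) = 22391/3416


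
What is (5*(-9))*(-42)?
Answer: 1890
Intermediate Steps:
(5*(-9))*(-42) = -45*(-42) = 1890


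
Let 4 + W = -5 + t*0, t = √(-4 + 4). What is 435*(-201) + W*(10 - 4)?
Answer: -87489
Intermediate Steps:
t = 0 (t = √0 = 0)
W = -9 (W = -4 + (-5 + 0*0) = -4 + (-5 + 0) = -4 - 5 = -9)
435*(-201) + W*(10 - 4) = 435*(-201) - 9*(10 - 4) = -87435 - 9*6 = -87435 - 54 = -87489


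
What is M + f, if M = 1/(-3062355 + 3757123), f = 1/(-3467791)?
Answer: 2773023/2409310217488 ≈ 1.1510e-6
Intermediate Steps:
f = -1/3467791 ≈ -2.8837e-7
M = 1/694768 ≈ 1.4393e-6
M + f = 1/694768 - 1/3467791 = 2773023/2409310217488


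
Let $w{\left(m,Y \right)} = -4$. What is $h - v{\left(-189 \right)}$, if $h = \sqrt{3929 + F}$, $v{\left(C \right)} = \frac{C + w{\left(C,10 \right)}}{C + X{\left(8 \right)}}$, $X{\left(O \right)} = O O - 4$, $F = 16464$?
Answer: $- \frac{193}{129} + \sqrt{20393} \approx 141.31$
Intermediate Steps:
$X{\left(O \right)} = -4 + O^{2}$ ($X{\left(O \right)} = O^{2} - 4 = -4 + O^{2}$)
$v{\left(C \right)} = \frac{-4 + C}{60 + C}$ ($v{\left(C \right)} = \frac{C - 4}{C - \left(4 - 8^{2}\right)} = \frac{-4 + C}{C + \left(-4 + 64\right)} = \frac{-4 + C}{C + 60} = \frac{-4 + C}{60 + C}$)
$h = \sqrt{20393}$ ($h = \sqrt{3929 + 16464} = \sqrt{20393} \approx 142.8$)
$h - v{\left(-189 \right)} = \sqrt{20393} - \frac{-4 - 189}{60 - 189} = \sqrt{20393} - \frac{1}{-129} \left(-193\right) = \sqrt{20393} - \left(- \frac{1}{129}\right) \left(-193\right) = \sqrt{20393} - \frac{193}{129} = - \frac{193}{129} + \sqrt{20393}$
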